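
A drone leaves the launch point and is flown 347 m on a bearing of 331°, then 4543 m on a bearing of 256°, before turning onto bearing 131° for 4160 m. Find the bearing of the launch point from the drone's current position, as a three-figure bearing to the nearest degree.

022°

Leg 1 (331°, 347 m): east 347 sin 331° = -168.23, north 347 cos 331° = 303.49
Leg 2 (256°, 4543 m): east 4543 sin 256° = -4408.05, north 4543 cos 256° = -1099.05
Leg 3 (131°, 4160 m): east 4160 sin 131° = 3139.59, north 4160 cos 131° = -2729.21
Net displacement: -1436.69 east, -3524.76 north. Direction back to start is (1436.69, 3524.76): bearing = atan2(1436.69, 3524.76) mod 360° = 22.18° ≈ 022°.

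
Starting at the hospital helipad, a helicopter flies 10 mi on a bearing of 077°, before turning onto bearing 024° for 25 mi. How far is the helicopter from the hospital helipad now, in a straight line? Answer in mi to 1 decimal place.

Leg 1 (077°, 10 mi): east 10 sin 77° = 9.74, north 10 cos 77° = 2.25
Leg 2 (024°, 25 mi): east 25 sin 24° = 10.17, north 25 cos 24° = 22.84
Net: 19.91 east, 25.09 north. Distance = √((19.91)² + (25.09)²) = 32.030 mi.

32.0 mi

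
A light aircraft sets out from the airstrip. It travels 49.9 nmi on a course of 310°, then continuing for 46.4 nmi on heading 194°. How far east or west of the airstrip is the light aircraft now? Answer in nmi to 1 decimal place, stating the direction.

49.5 nmi west

Leg 1 (310°, 49.9 nmi): east 49.9 sin 310° = -38.23, north 49.9 cos 310° = 32.08
Leg 2 (194°, 46.4 nmi): east 46.4 sin 194° = -11.23, north 46.4 cos 194° = -45.02
Net east component: -49.45 nmi.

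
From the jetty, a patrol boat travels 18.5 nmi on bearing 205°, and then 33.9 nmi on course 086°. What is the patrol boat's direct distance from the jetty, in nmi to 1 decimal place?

29.7 nmi

Leg 1 (205°, 18.5 nmi): east 18.5 sin 205° = -7.82, north 18.5 cos 205° = -16.77
Leg 2 (086°, 33.9 nmi): east 33.9 sin 86° = 33.82, north 33.9 cos 86° = 2.36
Net: 26.00 east, -14.40 north. Distance = √((26.00)² + (-14.40)²) = 29.721 nmi.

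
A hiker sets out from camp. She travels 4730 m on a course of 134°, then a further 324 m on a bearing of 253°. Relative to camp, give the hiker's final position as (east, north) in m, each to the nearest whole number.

Leg 1 (134°, 4730 m): east 4730 sin 134° = 3402.48, north 4730 cos 134° = -3285.73
Leg 2 (253°, 324 m): east 324 sin 253° = -309.84, north 324 cos 253° = -94.73
Summing: 3092.63 m east, -3380.46 m north → (3093, -3380).

(3093, -3380)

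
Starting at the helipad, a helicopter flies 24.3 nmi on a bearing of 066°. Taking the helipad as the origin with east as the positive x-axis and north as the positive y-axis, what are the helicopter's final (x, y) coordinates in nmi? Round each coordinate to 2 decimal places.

(22.20, 9.88)

Leg 1 (066°, 24.3 nmi): east 24.3 sin 66° = 22.20, north 24.3 cos 66° = 9.88
Summing: 22.20 nmi east, 9.88 nmi north → (22.20, 9.88).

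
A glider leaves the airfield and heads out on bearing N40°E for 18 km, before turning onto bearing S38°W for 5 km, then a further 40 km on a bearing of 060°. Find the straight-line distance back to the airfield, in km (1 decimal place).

Leg 1 (N40°E, 18 km): east 18 sin 40° = 11.57, north 18 cos 40° = 13.79
Leg 2 (S38°W, 5 km): east 5 sin 218° = -3.08, north 5 cos 218° = -3.94
Leg 3 (060°, 40 km): east 40 sin 60° = 34.64, north 40 cos 60° = 20.00
Net: 43.13 east, 29.85 north. Distance = √((43.13)² + (29.85)²) = 52.454 km.

52.5 km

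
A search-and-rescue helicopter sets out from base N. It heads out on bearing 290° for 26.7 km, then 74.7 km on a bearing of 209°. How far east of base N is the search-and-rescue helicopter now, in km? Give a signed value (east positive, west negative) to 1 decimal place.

-61.3 km

Leg 1 (290°, 26.7 km): east 26.7 sin 290° = -25.09, north 26.7 cos 290° = 9.13
Leg 2 (209°, 74.7 km): east 74.7 sin 209° = -36.22, north 74.7 cos 209° = -65.33
Net east component: -61.31 km.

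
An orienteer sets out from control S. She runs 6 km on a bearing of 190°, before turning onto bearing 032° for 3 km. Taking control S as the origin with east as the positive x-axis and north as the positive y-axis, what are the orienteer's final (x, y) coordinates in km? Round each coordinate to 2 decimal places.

Leg 1 (190°, 6 km): east 6 sin 190° = -1.04, north 6 cos 190° = -5.91
Leg 2 (032°, 3 km): east 3 sin 32° = 1.59, north 3 cos 32° = 2.54
Summing: 0.55 km east, -3.36 km north → (0.55, -3.36).

(0.55, -3.36)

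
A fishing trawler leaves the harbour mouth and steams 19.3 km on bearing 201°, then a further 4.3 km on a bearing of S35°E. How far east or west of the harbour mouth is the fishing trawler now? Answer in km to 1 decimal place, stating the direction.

Leg 1 (201°, 19.3 km): east 19.3 sin 201° = -6.92, north 19.3 cos 201° = -18.02
Leg 2 (S35°E, 4.3 km): east 4.3 sin 145° = 2.47, north 4.3 cos 145° = -3.52
Net east component: -4.45 km.

4.5 km west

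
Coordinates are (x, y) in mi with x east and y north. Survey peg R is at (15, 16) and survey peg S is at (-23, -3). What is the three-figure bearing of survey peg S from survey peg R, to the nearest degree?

Δeast = -23 − 15 = -38.00; Δnorth = -3 − 16 = -19.00.
Bearing = atan2(Δeast, Δnorth) mod 360° = 243.43° ≈ 243°.

243°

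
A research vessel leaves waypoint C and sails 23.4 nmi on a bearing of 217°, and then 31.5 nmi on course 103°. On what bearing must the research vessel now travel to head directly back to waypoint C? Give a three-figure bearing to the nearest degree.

327°

Leg 1 (217°, 23.4 nmi): east 23.4 sin 217° = -14.08, north 23.4 cos 217° = -18.69
Leg 2 (103°, 31.5 nmi): east 31.5 sin 103° = 30.69, north 31.5 cos 103° = -7.09
Net displacement: 16.61 east, -25.77 north. Direction back to start is (-16.61, 25.77): bearing = atan2(-16.61, 25.77) mod 360° = 327.20° ≈ 327°.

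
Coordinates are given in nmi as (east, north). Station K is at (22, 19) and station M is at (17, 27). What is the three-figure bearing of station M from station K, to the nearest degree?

Δeast = 17 − 22 = -5.00; Δnorth = 27 − 19 = 8.00.
Bearing = atan2(Δeast, Δnorth) mod 360° = 327.99° ≈ 328°.

328°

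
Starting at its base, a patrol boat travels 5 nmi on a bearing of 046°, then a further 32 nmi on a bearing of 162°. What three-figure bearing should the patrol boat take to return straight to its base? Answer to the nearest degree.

333°

Leg 1 (046°, 5 nmi): east 5 sin 46° = 3.60, north 5 cos 46° = 3.47
Leg 2 (162°, 32 nmi): east 32 sin 162° = 9.89, north 32 cos 162° = -30.43
Net displacement: 13.49 east, -26.96 north. Direction back to start is (-13.49, 26.96): bearing = atan2(-13.49, 26.96) mod 360° = 333.43° ≈ 333°.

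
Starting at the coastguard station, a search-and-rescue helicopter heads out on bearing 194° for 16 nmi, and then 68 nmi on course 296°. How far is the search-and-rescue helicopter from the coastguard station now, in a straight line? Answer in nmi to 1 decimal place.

66.5 nmi

Leg 1 (194°, 16 nmi): east 16 sin 194° = -3.87, north 16 cos 194° = -15.52
Leg 2 (296°, 68 nmi): east 68 sin 296° = -61.12, north 68 cos 296° = 29.81
Net: -64.99 east, 14.28 north. Distance = √((-64.99)² + (14.28)²) = 66.540 nmi.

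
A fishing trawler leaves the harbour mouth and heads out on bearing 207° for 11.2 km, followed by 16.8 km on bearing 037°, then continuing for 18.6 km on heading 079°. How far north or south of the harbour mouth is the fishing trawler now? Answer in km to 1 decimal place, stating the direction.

Leg 1 (207°, 11.2 km): east 11.2 sin 207° = -5.08, north 11.2 cos 207° = -9.98
Leg 2 (037°, 16.8 km): east 16.8 sin 37° = 10.11, north 16.8 cos 37° = 13.42
Leg 3 (079°, 18.6 km): east 18.6 sin 79° = 18.26, north 18.6 cos 79° = 3.55
Net north component: 6.99 km.

7.0 km north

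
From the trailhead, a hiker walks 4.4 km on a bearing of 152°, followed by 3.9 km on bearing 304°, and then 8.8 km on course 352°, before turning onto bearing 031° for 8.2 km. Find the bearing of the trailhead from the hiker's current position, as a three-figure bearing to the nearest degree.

187°

Leg 1 (152°, 4.4 km): east 4.4 sin 152° = 2.07, north 4.4 cos 152° = -3.88
Leg 2 (304°, 3.9 km): east 3.9 sin 304° = -3.23, north 3.9 cos 304° = 2.18
Leg 3 (352°, 8.8 km): east 8.8 sin 352° = -1.22, north 8.8 cos 352° = 8.71
Leg 4 (031°, 8.2 km): east 8.2 sin 31° = 4.22, north 8.2 cos 31° = 7.03
Net displacement: 1.83 east, 14.04 north. Direction back to start is (-1.83, -14.04): bearing = atan2(-1.83, -14.04) mod 360° = 187.43° ≈ 187°.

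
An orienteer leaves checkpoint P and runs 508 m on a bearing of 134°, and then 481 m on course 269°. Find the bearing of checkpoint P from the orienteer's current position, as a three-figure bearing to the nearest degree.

018°

Leg 1 (134°, 508 m): east 508 sin 134° = 365.42, north 508 cos 134° = -352.89
Leg 2 (269°, 481 m): east 481 sin 269° = -480.93, north 481 cos 269° = -8.39
Net displacement: -115.50 east, -361.28 north. Direction back to start is (115.50, 361.28): bearing = atan2(115.50, 361.28) mod 360° = 17.73° ≈ 018°.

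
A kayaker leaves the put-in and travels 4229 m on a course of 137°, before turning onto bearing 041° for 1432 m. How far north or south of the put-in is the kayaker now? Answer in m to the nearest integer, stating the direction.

Leg 1 (137°, 4229 m): east 4229 sin 137° = 2884.17, north 4229 cos 137° = -3092.89
Leg 2 (041°, 1432 m): east 1432 sin 41° = 939.48, north 1432 cos 41° = 1080.74
Net north component: -2012.15 m.

2012 m south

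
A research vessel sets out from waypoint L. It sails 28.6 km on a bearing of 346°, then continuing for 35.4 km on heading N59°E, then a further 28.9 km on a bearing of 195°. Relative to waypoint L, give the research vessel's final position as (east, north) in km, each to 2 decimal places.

(15.94, 18.07)

Leg 1 (346°, 28.6 km): east 28.6 sin 346° = -6.92, north 28.6 cos 346° = 27.75
Leg 2 (N59°E, 35.4 km): east 35.4 sin 59° = 30.34, north 35.4 cos 59° = 18.23
Leg 3 (195°, 28.9 km): east 28.9 sin 195° = -7.48, north 28.9 cos 195° = -27.92
Summing: 15.94 km east, 18.07 km north → (15.94, 18.07).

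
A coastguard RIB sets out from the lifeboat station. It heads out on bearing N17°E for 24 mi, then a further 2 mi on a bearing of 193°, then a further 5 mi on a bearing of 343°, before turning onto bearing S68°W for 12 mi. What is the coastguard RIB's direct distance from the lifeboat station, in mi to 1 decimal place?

Leg 1 (N17°E, 24 mi): east 24 sin 17° = 7.02, north 24 cos 17° = 22.95
Leg 2 (193°, 2 mi): east 2 sin 193° = -0.45, north 2 cos 193° = -1.95
Leg 3 (343°, 5 mi): east 5 sin 343° = -1.46, north 5 cos 343° = 4.78
Leg 4 (S68°W, 12 mi): east 12 sin 248° = -11.13, north 12 cos 248° = -4.50
Net: -6.02 east, 21.29 north. Distance = √((-6.02)² + (21.29)²) = 22.124 mi.

22.1 mi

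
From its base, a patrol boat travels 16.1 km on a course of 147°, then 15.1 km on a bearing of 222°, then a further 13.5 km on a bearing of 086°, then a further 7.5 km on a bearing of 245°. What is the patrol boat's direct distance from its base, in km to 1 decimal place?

27.5 km

Leg 1 (147°, 16.1 km): east 16.1 sin 147° = 8.77, north 16.1 cos 147° = -13.50
Leg 2 (222°, 15.1 km): east 15.1 sin 222° = -10.10, north 15.1 cos 222° = -11.22
Leg 3 (086°, 13.5 km): east 13.5 sin 86° = 13.47, north 13.5 cos 86° = 0.94
Leg 4 (245°, 7.5 km): east 7.5 sin 245° = -6.80, north 7.5 cos 245° = -3.17
Net: 5.33 east, -26.95 north. Distance = √((5.33)² + (-26.95)²) = 27.475 km.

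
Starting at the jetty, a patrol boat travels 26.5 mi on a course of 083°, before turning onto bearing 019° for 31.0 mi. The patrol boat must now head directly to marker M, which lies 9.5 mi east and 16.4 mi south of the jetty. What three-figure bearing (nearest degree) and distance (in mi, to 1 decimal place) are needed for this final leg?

Leg 1 (083°, 26.5 mi): east 26.5 sin 83° = 26.30, north 26.5 cos 83° = 3.23
Leg 2 (019°, 31.0 mi): east 31.0 sin 19° = 10.09, north 31.0 cos 19° = 29.31
Current position: (36.40, 32.54). Target: (9.5, -16.4). Remaining: Δeast = -26.90, Δnorth = -48.94.
Bearing = atan2(-26.90, -48.94) mod 360° = 208.79°; distance = √((-26.90)² + (-48.94)²) = 55.844 mi.

209°, 55.8 mi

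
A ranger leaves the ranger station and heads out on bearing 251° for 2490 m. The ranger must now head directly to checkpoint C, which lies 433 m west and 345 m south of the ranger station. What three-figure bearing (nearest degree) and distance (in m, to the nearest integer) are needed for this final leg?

Leg 1 (251°, 2490 m): east 2490 sin 251° = -2354.34, north 2490 cos 251° = -810.66
Current position: (-2354.34, -810.66). Target: (-433, -345). Remaining: Δeast = 1921.34, Δnorth = 465.66.
Bearing = atan2(1921.34, 465.66) mod 360° = 76.38°; distance = √((1921.34)² + (465.66)²) = 1976.966 m.

076°, 1977 m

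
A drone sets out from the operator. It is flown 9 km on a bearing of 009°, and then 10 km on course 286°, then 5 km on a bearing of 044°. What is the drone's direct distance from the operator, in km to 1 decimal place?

Leg 1 (009°, 9 km): east 9 sin 9° = 1.41, north 9 cos 9° = 8.89
Leg 2 (286°, 10 km): east 10 sin 286° = -9.61, north 10 cos 286° = 2.76
Leg 3 (044°, 5 km): east 5 sin 44° = 3.47, north 5 cos 44° = 3.60
Net: -4.73 east, 15.24 north. Distance = √((-4.73)² + (15.24)²) = 15.960 km.

16.0 km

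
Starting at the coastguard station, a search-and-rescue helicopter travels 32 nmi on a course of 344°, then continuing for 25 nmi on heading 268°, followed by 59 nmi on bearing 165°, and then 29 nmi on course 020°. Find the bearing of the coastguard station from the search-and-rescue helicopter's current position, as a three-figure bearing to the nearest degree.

Leg 1 (344°, 32 nmi): east 32 sin 344° = -8.82, north 32 cos 344° = 30.76
Leg 2 (268°, 25 nmi): east 25 sin 268° = -24.98, north 25 cos 268° = -0.87
Leg 3 (165°, 59 nmi): east 59 sin 165° = 15.27, north 59 cos 165° = -56.99
Leg 4 (020°, 29 nmi): east 29 sin 20° = 9.92, north 29 cos 20° = 27.25
Net displacement: -8.62 east, 0.15 north. Direction back to start is (8.62, -0.15): bearing = atan2(8.62, -0.15) mod 360° = 90.99° ≈ 091°.

091°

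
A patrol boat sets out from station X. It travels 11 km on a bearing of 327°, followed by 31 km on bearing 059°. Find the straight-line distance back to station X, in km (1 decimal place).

Leg 1 (327°, 11 km): east 11 sin 327° = -5.99, north 11 cos 327° = 9.23
Leg 2 (059°, 31 km): east 31 sin 59° = 26.57, north 31 cos 59° = 15.97
Net: 20.58 east, 25.19 north. Distance = √((20.58)² + (25.19)²) = 32.530 km.

32.5 km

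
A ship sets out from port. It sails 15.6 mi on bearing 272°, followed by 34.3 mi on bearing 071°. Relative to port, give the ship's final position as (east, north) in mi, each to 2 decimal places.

(16.84, 11.71)

Leg 1 (272°, 15.6 mi): east 15.6 sin 272° = -15.59, north 15.6 cos 272° = 0.54
Leg 2 (071°, 34.3 mi): east 34.3 sin 71° = 32.43, north 34.3 cos 71° = 11.17
Summing: 16.84 mi east, 11.71 mi north → (16.84, 11.71).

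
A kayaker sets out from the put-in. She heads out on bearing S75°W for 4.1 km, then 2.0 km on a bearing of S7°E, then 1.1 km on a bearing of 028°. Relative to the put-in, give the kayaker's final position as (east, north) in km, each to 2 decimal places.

Leg 1 (S75°W, 4.1 km): east 4.1 sin 255° = -3.96, north 4.1 cos 255° = -1.06
Leg 2 (S7°E, 2.0 km): east 2.0 sin 173° = 0.24, north 2.0 cos 173° = -1.99
Leg 3 (028°, 1.1 km): east 1.1 sin 28° = 0.52, north 1.1 cos 28° = 0.97
Summing: -3.20 km east, -2.08 km north → (-3.20, -2.08).

(-3.20, -2.08)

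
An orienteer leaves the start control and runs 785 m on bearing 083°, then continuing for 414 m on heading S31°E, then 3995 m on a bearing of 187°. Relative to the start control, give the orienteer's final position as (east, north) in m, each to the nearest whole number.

(506, -4224)

Leg 1 (083°, 785 m): east 785 sin 83° = 779.15, north 785 cos 83° = 95.67
Leg 2 (S31°E, 414 m): east 414 sin 149° = 213.23, north 414 cos 149° = -354.87
Leg 3 (187°, 3995 m): east 3995 sin 187° = -486.87, north 3995 cos 187° = -3965.22
Summing: 505.51 m east, -4224.42 m north → (506, -4224).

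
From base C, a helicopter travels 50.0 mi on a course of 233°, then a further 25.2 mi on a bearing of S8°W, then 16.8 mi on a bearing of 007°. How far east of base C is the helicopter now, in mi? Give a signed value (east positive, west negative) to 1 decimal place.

Leg 1 (233°, 50.0 mi): east 50.0 sin 233° = -39.93, north 50.0 cos 233° = -30.09
Leg 2 (S8°W, 25.2 mi): east 25.2 sin 188° = -3.51, north 25.2 cos 188° = -24.95
Leg 3 (007°, 16.8 mi): east 16.8 sin 7° = 2.05, north 16.8 cos 7° = 16.67
Net east component: -41.39 mi.

-41.4 mi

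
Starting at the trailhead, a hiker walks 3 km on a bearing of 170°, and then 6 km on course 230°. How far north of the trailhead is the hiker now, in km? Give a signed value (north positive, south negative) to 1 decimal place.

Leg 1 (170°, 3 km): east 3 sin 170° = 0.52, north 3 cos 170° = -2.95
Leg 2 (230°, 6 km): east 6 sin 230° = -4.60, north 6 cos 230° = -3.86
Net north component: -6.81 km.

-6.8 km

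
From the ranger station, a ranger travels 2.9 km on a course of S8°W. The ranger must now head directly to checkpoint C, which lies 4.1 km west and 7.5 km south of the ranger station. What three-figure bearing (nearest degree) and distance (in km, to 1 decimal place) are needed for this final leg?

Leg 1 (S8°W, 2.9 km): east 2.9 sin 188° = -0.40, north 2.9 cos 188° = -2.87
Current position: (-0.40, -2.87). Target: (-4.1, -7.5). Remaining: Δeast = -3.70, Δnorth = -4.63.
Bearing = atan2(-3.70, -4.63) mod 360° = 218.61°; distance = √((-3.70)² + (-4.63)²) = 5.923 km.

219°, 5.9 km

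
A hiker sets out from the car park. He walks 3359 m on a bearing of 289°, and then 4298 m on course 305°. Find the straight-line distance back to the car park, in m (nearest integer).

7584 m

Leg 1 (289°, 3359 m): east 3359 sin 289° = -3176.00, north 3359 cos 289° = 1093.58
Leg 2 (305°, 4298 m): east 4298 sin 305° = -3520.72, north 4298 cos 305° = 2465.23
Net: -6696.71 east, 3558.81 north. Distance = √((-6696.71)² + (3558.81)²) = 7583.609 m.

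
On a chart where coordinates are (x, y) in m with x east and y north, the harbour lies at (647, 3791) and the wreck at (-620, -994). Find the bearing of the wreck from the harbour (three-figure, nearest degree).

195°

Δeast = -620 − 647 = -1267.00; Δnorth = -994 − 3791 = -4785.00.
Bearing = atan2(Δeast, Δnorth) mod 360° = 194.83° ≈ 195°.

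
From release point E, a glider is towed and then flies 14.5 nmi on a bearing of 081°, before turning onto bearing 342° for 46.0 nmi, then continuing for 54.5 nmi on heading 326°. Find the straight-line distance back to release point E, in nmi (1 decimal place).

Leg 1 (081°, 14.5 nmi): east 14.5 sin 81° = 14.32, north 14.5 cos 81° = 2.27
Leg 2 (342°, 46.0 nmi): east 46.0 sin 342° = -14.21, north 46.0 cos 342° = 43.75
Leg 3 (326°, 54.5 nmi): east 54.5 sin 326° = -30.48, north 54.5 cos 326° = 45.18
Net: -30.37 east, 91.20 north. Distance = √((-30.37)² + (91.20)²) = 96.123 nmi.

96.1 nmi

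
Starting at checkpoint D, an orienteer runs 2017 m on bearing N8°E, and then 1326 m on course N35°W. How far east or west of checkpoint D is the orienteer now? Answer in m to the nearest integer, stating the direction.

Leg 1 (N8°E, 2017 m): east 2017 sin 8° = 280.71, north 2017 cos 8° = 1997.37
Leg 2 (N35°W, 1326 m): east 1326 sin 325° = -760.56, north 1326 cos 325° = 1086.20
Net east component: -479.85 m.

480 m west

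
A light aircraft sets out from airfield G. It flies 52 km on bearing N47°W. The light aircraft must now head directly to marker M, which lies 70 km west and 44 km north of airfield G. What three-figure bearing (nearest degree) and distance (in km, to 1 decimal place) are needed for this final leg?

285°, 33.1 km

Leg 1 (N47°W, 52 km): east 52 sin 313° = -38.03, north 52 cos 313° = 35.46
Current position: (-38.03, 35.46). Target: (-70, 44). Remaining: Δeast = -31.97, Δnorth = 8.54.
Bearing = atan2(-31.97, 8.54) mod 360° = 284.95°; distance = √((-31.97)² + (8.54)²) = 33.090 km.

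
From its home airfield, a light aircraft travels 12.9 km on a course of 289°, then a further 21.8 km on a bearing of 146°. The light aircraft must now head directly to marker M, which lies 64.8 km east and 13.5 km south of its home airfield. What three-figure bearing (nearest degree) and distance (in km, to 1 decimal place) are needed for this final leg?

Leg 1 (289°, 12.9 km): east 12.9 sin 289° = -12.20, north 12.9 cos 289° = 4.20
Leg 2 (146°, 21.8 km): east 21.8 sin 146° = 12.19, north 21.8 cos 146° = -18.07
Current position: (-0.01, -13.87). Target: (64.8, -13.5). Remaining: Δeast = 64.81, Δnorth = 0.37.
Bearing = atan2(64.81, 0.37) mod 360° = 89.67°; distance = √((64.81)² + (0.37)²) = 64.808 km.

090°, 64.8 km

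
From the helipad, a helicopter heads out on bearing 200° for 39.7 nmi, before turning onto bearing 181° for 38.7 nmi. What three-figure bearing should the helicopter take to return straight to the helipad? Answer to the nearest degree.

011°

Leg 1 (200°, 39.7 nmi): east 39.7 sin 200° = -13.58, north 39.7 cos 200° = -37.31
Leg 2 (181°, 38.7 nmi): east 38.7 sin 181° = -0.68, north 38.7 cos 181° = -38.69
Net displacement: -14.25 east, -76.00 north. Direction back to start is (14.25, 76.00): bearing = atan2(14.25, 76.00) mod 360° = 10.62° ≈ 011°.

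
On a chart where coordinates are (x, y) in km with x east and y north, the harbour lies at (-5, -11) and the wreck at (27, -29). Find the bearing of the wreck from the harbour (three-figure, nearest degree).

Δeast = 27 − -5 = 32.00; Δnorth = -29 − -11 = -18.00.
Bearing = atan2(Δeast, Δnorth) mod 360° = 119.36° ≈ 119°.

119°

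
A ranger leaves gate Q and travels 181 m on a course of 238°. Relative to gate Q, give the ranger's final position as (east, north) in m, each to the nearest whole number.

(-153, -96)

Leg 1 (238°, 181 m): east 181 sin 238° = -153.50, north 181 cos 238° = -95.92
Summing: -153.50 m east, -95.92 m north → (-153, -96).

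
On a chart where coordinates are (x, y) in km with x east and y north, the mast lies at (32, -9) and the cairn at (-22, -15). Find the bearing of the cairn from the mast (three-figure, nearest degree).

Δeast = -22 − 32 = -54.00; Δnorth = -15 − -9 = -6.00.
Bearing = atan2(Δeast, Δnorth) mod 360° = 263.66° ≈ 264°.

264°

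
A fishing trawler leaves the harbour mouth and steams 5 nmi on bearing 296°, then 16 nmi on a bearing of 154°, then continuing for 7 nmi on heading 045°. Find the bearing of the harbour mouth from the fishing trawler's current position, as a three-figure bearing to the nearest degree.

Leg 1 (296°, 5 nmi): east 5 sin 296° = -4.49, north 5 cos 296° = 2.19
Leg 2 (154°, 16 nmi): east 16 sin 154° = 7.01, north 16 cos 154° = -14.38
Leg 3 (045°, 7 nmi): east 7 sin 45° = 4.95, north 7 cos 45° = 4.95
Net displacement: 7.47 east, -7.24 north. Direction back to start is (-7.47, 7.24): bearing = atan2(-7.47, 7.24) mod 360° = 314.10° ≈ 314°.

314°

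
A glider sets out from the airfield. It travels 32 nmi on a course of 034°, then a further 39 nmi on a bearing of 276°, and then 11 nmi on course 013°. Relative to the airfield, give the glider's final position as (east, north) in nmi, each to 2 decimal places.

Leg 1 (034°, 32 nmi): east 32 sin 34° = 17.89, north 32 cos 34° = 26.53
Leg 2 (276°, 39 nmi): east 39 sin 276° = -38.79, north 39 cos 276° = 4.08
Leg 3 (013°, 11 nmi): east 11 sin 13° = 2.47, north 11 cos 13° = 10.72
Summing: -18.42 nmi east, 41.32 nmi north → (-18.42, 41.32).

(-18.42, 41.32)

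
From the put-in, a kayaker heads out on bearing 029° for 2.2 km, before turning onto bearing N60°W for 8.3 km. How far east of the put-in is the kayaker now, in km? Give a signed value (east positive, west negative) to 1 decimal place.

-6.1 km

Leg 1 (029°, 2.2 km): east 2.2 sin 29° = 1.07, north 2.2 cos 29° = 1.92
Leg 2 (N60°W, 8.3 km): east 8.3 sin 300° = -7.19, north 8.3 cos 300° = 4.15
Net east component: -6.12 km.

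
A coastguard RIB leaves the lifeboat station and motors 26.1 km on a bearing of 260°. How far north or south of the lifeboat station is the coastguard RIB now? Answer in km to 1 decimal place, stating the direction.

4.5 km south

Leg 1 (260°, 26.1 km): east 26.1 sin 260° = -25.70, north 26.1 cos 260° = -4.53
Net north component: -4.53 km.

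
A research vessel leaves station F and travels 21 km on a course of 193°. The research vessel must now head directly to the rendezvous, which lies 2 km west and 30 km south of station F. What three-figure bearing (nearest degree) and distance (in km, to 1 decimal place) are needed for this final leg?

164°, 9.9 km

Leg 1 (193°, 21 km): east 21 sin 193° = -4.72, north 21 cos 193° = -20.46
Current position: (-4.72, -20.46). Target: (-2, -30). Remaining: Δeast = 2.72, Δnorth = -9.54.
Bearing = atan2(2.72, -9.54) mod 360° = 164.06°; distance = √((2.72)² + (-9.54)²) = 9.920 km.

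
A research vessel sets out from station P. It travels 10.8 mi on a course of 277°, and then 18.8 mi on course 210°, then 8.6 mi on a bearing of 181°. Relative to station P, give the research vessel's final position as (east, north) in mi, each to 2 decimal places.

(-20.27, -23.56)

Leg 1 (277°, 10.8 mi): east 10.8 sin 277° = -10.72, north 10.8 cos 277° = 1.32
Leg 2 (210°, 18.8 mi): east 18.8 sin 210° = -9.40, north 18.8 cos 210° = -16.28
Leg 3 (181°, 8.6 mi): east 8.6 sin 181° = -0.15, north 8.6 cos 181° = -8.60
Summing: -20.27 mi east, -23.56 mi north → (-20.27, -23.56).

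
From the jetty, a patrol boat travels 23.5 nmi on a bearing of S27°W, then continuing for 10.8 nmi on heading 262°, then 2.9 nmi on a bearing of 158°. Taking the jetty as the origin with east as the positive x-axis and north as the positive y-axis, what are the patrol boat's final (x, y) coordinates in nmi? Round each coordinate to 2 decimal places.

(-20.28, -25.13)

Leg 1 (S27°W, 23.5 nmi): east 23.5 sin 207° = -10.67, north 23.5 cos 207° = -20.94
Leg 2 (262°, 10.8 nmi): east 10.8 sin 262° = -10.69, north 10.8 cos 262° = -1.50
Leg 3 (158°, 2.9 nmi): east 2.9 sin 158° = 1.09, north 2.9 cos 158° = -2.69
Summing: -20.28 nmi east, -25.13 nmi north → (-20.28, -25.13).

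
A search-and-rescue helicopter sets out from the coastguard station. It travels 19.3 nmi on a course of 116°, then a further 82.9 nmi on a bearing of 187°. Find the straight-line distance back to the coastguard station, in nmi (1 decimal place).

91.0 nmi

Leg 1 (116°, 19.3 nmi): east 19.3 sin 116° = 17.35, north 19.3 cos 116° = -8.46
Leg 2 (187°, 82.9 nmi): east 82.9 sin 187° = -10.10, north 82.9 cos 187° = -82.28
Net: 7.24 east, -90.74 north. Distance = √((7.24)² + (-90.74)²) = 91.031 nmi.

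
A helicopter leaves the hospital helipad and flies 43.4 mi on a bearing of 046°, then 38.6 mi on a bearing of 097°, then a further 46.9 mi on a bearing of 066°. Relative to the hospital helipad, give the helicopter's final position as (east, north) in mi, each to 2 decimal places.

Leg 1 (046°, 43.4 mi): east 43.4 sin 46° = 31.22, north 43.4 cos 46° = 30.15
Leg 2 (097°, 38.6 mi): east 38.6 sin 97° = 38.31, north 38.6 cos 97° = -4.70
Leg 3 (066°, 46.9 mi): east 46.9 sin 66° = 42.85, north 46.9 cos 66° = 19.08
Summing: 112.38 mi east, 44.52 mi north → (112.38, 44.52).

(112.38, 44.52)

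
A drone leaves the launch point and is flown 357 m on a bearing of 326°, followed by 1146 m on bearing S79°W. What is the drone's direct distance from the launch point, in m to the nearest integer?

1327 m

Leg 1 (326°, 357 m): east 357 sin 326° = -199.63, north 357 cos 326° = 295.97
Leg 2 (S79°W, 1146 m): east 1146 sin 259° = -1124.94, north 1146 cos 259° = -218.67
Net: -1324.58 east, 77.30 north. Distance = √((-1324.58)² + (77.30)²) = 1326.830 m.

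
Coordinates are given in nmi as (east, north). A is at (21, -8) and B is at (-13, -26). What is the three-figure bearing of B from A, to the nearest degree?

242°

Δeast = -13 − 21 = -34.00; Δnorth = -26 − -8 = -18.00.
Bearing = atan2(Δeast, Δnorth) mod 360° = 242.10° ≈ 242°.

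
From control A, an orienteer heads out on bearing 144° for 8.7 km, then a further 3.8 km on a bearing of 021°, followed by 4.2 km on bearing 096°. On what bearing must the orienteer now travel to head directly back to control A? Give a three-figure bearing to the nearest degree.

290°

Leg 1 (144°, 8.7 km): east 8.7 sin 144° = 5.11, north 8.7 cos 144° = -7.04
Leg 2 (021°, 3.8 km): east 3.8 sin 21° = 1.36, north 3.8 cos 21° = 3.55
Leg 3 (096°, 4.2 km): east 4.2 sin 96° = 4.18, north 4.2 cos 96° = -0.44
Net displacement: 10.65 east, -3.93 north. Direction back to start is (-10.65, 3.93): bearing = atan2(-10.65, 3.93) mod 360° = 290.25° ≈ 290°.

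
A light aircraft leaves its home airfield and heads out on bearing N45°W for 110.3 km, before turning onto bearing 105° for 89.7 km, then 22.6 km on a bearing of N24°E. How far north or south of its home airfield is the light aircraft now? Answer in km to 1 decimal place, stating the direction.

Leg 1 (N45°W, 110.3 km): east 110.3 sin 315° = -77.99, north 110.3 cos 315° = 77.99
Leg 2 (105°, 89.7 km): east 89.7 sin 105° = 86.64, north 89.7 cos 105° = -23.22
Leg 3 (N24°E, 22.6 km): east 22.6 sin 24° = 9.19, north 22.6 cos 24° = 20.65
Net north component: 75.42 km.

75.4 km north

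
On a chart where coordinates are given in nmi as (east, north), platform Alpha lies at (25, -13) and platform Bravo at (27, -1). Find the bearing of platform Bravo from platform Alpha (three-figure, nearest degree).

Δeast = 27 − 25 = 2.00; Δnorth = -1 − -13 = 12.00.
Bearing = atan2(Δeast, Δnorth) mod 360° = 9.46° ≈ 009°.

009°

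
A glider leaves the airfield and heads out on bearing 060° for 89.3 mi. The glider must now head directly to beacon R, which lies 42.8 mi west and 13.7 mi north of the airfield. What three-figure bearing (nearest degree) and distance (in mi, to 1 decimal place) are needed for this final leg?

256°, 124.1 mi

Leg 1 (060°, 89.3 mi): east 89.3 sin 60° = 77.34, north 89.3 cos 60° = 44.65
Current position: (77.34, 44.65). Target: (-42.8, 13.7). Remaining: Δeast = -120.14, Δnorth = -30.95.
Bearing = atan2(-120.14, -30.95) mod 360° = 255.55°; distance = √((-120.14)² + (-30.95)²) = 124.059 mi.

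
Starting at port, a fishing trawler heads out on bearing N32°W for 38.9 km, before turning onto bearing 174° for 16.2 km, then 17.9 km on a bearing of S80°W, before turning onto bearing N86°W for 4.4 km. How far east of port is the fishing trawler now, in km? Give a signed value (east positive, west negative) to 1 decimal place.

-40.9 km

Leg 1 (N32°W, 38.9 km): east 38.9 sin 328° = -20.61, north 38.9 cos 328° = 32.99
Leg 2 (174°, 16.2 km): east 16.2 sin 174° = 1.69, north 16.2 cos 174° = -16.11
Leg 3 (S80°W, 17.9 km): east 17.9 sin 260° = -17.63, north 17.9 cos 260° = -3.11
Leg 4 (N86°W, 4.4 km): east 4.4 sin 274° = -4.39, north 4.4 cos 274° = 0.31
Net east component: -40.94 km.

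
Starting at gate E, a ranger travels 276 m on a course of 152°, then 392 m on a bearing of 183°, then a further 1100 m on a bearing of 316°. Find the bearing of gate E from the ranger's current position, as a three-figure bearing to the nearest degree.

103°

Leg 1 (152°, 276 m): east 276 sin 152° = 129.57, north 276 cos 152° = -243.69
Leg 2 (183°, 392 m): east 392 sin 183° = -20.52, north 392 cos 183° = -391.46
Leg 3 (316°, 1100 m): east 1100 sin 316° = -764.12, north 1100 cos 316° = 791.27
Net displacement: -655.07 east, 156.12 north. Direction back to start is (655.07, -156.12): bearing = atan2(655.07, -156.12) mod 360° = 103.40° ≈ 103°.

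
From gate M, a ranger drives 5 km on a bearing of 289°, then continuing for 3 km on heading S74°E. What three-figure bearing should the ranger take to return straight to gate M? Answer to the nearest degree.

113°

Leg 1 (289°, 5 km): east 5 sin 289° = -4.73, north 5 cos 289° = 1.63
Leg 2 (S74°E, 3 km): east 3 sin 106° = 2.88, north 3 cos 106° = -0.83
Net displacement: -1.84 east, 0.80 north. Direction back to start is (1.84, -0.80): bearing = atan2(1.84, -0.80) mod 360° = 113.48° ≈ 113°.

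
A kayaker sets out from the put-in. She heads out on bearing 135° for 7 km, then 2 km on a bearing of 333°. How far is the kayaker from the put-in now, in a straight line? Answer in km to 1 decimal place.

Leg 1 (135°, 7 km): east 7 sin 135° = 4.95, north 7 cos 135° = -4.95
Leg 2 (333°, 2 km): east 2 sin 333° = -0.91, north 2 cos 333° = 1.78
Net: 4.04 east, -3.17 north. Distance = √((4.04)² + (-3.17)²) = 5.135 km.

5.1 km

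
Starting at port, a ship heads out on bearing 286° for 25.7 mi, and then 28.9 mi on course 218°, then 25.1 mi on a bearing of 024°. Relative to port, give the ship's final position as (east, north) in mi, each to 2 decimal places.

Leg 1 (286°, 25.7 mi): east 25.7 sin 286° = -24.70, north 25.7 cos 286° = 7.08
Leg 2 (218°, 28.9 mi): east 28.9 sin 218° = -17.79, north 28.9 cos 218° = -22.77
Leg 3 (024°, 25.1 mi): east 25.1 sin 24° = 10.21, north 25.1 cos 24° = 22.93
Summing: -32.29 mi east, 7.24 mi north → (-32.29, 7.24).

(-32.29, 7.24)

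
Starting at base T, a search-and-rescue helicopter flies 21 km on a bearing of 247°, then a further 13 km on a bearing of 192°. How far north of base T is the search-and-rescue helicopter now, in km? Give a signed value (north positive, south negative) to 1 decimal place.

-20.9 km

Leg 1 (247°, 21 km): east 21 sin 247° = -19.33, north 21 cos 247° = -8.21
Leg 2 (192°, 13 km): east 13 sin 192° = -2.70, north 13 cos 192° = -12.72
Net north component: -20.92 km.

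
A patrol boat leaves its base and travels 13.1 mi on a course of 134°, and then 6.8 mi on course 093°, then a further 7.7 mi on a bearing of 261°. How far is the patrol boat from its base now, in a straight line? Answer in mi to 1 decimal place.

Leg 1 (134°, 13.1 mi): east 13.1 sin 134° = 9.42, north 13.1 cos 134° = -9.10
Leg 2 (093°, 6.8 mi): east 6.8 sin 93° = 6.79, north 6.8 cos 93° = -0.36
Leg 3 (261°, 7.7 mi): east 7.7 sin 261° = -7.61, north 7.7 cos 261° = -1.20
Net: 8.61 east, -10.66 north. Distance = √((8.61)² + (-10.66)²) = 13.702 mi.

13.7 mi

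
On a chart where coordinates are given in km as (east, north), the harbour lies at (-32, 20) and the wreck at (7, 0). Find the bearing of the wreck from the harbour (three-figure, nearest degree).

117°

Δeast = 7 − -32 = 39.00; Δnorth = 0 − 20 = -20.00.
Bearing = atan2(Δeast, Δnorth) mod 360° = 117.15° ≈ 117°.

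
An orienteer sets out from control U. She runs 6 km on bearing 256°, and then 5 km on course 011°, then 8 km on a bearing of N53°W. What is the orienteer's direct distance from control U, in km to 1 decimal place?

14.0 km

Leg 1 (256°, 6 km): east 6 sin 256° = -5.82, north 6 cos 256° = -1.45
Leg 2 (011°, 5 km): east 5 sin 11° = 0.95, north 5 cos 11° = 4.91
Leg 3 (N53°W, 8 km): east 8 sin 307° = -6.39, north 8 cos 307° = 4.81
Net: -11.26 east, 8.27 north. Distance = √((-11.26)² + (8.27)²) = 13.969 km.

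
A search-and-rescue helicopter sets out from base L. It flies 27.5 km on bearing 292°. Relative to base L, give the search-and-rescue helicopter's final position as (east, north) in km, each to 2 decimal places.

Leg 1 (292°, 27.5 km): east 27.5 sin 292° = -25.50, north 27.5 cos 292° = 10.30
Summing: -25.50 km east, 10.30 km north → (-25.50, 10.30).

(-25.50, 10.30)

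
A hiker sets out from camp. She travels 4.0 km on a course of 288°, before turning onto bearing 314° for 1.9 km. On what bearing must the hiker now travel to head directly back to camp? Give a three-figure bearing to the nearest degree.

116°

Leg 1 (288°, 4.0 km): east 4.0 sin 288° = -3.80, north 4.0 cos 288° = 1.24
Leg 2 (314°, 1.9 km): east 1.9 sin 314° = -1.37, north 1.9 cos 314° = 1.32
Net displacement: -5.17 east, 2.56 north. Direction back to start is (5.17, -2.56): bearing = atan2(5.17, -2.56) mod 360° = 116.30° ≈ 116°.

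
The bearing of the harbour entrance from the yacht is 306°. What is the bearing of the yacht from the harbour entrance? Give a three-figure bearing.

126°

Back-bearing = 306° − 180° = 126°.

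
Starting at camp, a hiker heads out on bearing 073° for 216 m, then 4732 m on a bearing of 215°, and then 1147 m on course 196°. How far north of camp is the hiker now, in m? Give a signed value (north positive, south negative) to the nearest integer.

Leg 1 (073°, 216 m): east 216 sin 73° = 206.56, north 216 cos 73° = 63.15
Leg 2 (215°, 4732 m): east 4732 sin 215° = -2714.16, north 4732 cos 215° = -3876.23
Leg 3 (196°, 1147 m): east 1147 sin 196° = -316.16, north 1147 cos 196° = -1102.57
Net north component: -4915.64 m.

-4916 m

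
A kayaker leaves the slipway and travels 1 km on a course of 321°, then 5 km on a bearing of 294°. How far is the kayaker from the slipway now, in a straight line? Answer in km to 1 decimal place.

5.9 km

Leg 1 (321°, 1 km): east 1 sin 321° = -0.63, north 1 cos 321° = 0.78
Leg 2 (294°, 5 km): east 5 sin 294° = -4.57, north 5 cos 294° = 2.03
Net: -5.20 east, 2.81 north. Distance = √((-5.20)² + (2.81)²) = 5.908 km.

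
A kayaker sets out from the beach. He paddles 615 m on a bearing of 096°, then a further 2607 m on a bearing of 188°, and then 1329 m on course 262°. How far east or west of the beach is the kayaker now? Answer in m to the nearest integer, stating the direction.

1067 m west

Leg 1 (096°, 615 m): east 615 sin 96° = 611.63, north 615 cos 96° = -64.29
Leg 2 (188°, 2607 m): east 2607 sin 188° = -362.82, north 2607 cos 188° = -2581.63
Leg 3 (262°, 1329 m): east 1329 sin 262° = -1316.07, north 1329 cos 262° = -184.96
Net east component: -1067.26 m.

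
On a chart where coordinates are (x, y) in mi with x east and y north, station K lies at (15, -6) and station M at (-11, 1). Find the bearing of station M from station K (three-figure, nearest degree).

Δeast = -11 − 15 = -26.00; Δnorth = 1 − -6 = 7.00.
Bearing = atan2(Δeast, Δnorth) mod 360° = 285.07° ≈ 285°.

285°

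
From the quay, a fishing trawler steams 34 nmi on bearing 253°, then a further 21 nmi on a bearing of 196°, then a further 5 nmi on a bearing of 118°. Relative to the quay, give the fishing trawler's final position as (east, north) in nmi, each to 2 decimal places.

Leg 1 (253°, 34 nmi): east 34 sin 253° = -32.51, north 34 cos 253° = -9.94
Leg 2 (196°, 21 nmi): east 21 sin 196° = -5.79, north 21 cos 196° = -20.19
Leg 3 (118°, 5 nmi): east 5 sin 118° = 4.41, north 5 cos 118° = -2.35
Summing: -33.89 nmi east, -32.47 nmi north → (-33.89, -32.47).

(-33.89, -32.47)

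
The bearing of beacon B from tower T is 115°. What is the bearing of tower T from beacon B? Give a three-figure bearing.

Back-bearing = 115° + 180° = 295°.

295°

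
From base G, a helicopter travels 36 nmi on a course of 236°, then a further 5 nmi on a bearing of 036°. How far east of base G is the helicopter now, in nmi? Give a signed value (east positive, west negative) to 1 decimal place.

-26.9 nmi

Leg 1 (236°, 36 nmi): east 36 sin 236° = -29.85, north 36 cos 236° = -20.13
Leg 2 (036°, 5 nmi): east 5 sin 36° = 2.94, north 5 cos 36° = 4.05
Net east component: -26.91 nmi.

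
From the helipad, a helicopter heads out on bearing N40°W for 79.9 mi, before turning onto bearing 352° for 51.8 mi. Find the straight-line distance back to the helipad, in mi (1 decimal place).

Leg 1 (N40°W, 79.9 mi): east 79.9 sin 320° = -51.36, north 79.9 cos 320° = 61.21
Leg 2 (352°, 51.8 mi): east 51.8 sin 352° = -7.21, north 51.8 cos 352° = 51.30
Net: -58.57 east, 112.50 north. Distance = √((-58.57)² + (112.50)²) = 126.835 mi.

126.8 mi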